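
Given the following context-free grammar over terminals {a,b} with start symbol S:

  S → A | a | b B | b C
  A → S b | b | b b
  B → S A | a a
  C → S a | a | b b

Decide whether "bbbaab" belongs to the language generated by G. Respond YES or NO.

Convert to CNF:
  S -> S T0 | T0 B | T0 C | T0 T0 | a | b
  A -> S T0 | T0 T0 | b
  B -> S A | T1 T1
  C -> S T1 | T0 T0 | a
  T0 -> b
  T1 -> a

CYK fill:
  [0..0]={A,S,T0}  "b"  orig:{A,S}
  [1..1]={A,S,T0}  "b"  orig:{A,S}
  [2..2]={A,S,T0}  "b"  orig:{A,S}
  [3..3]={C,S,T1}  "a"  orig:{C,S}
  [4..4]={C,S,T1}  "a"  orig:{C,S}
  [5..5]={A,S,T0}  "b"  orig:{A,S}
  [0..1]={A,B,C,S}  "bb"
  [1..2]={A,B,C,S}  "bb"
  [2..3]={C,S}  "ba"
  [3..4]={B,C}  "aa"
  [4..5]={A,B,S}  "ab"
  [0..2]={A,B,S}  "bbb"
  [1..3]={C,S}  "bba"
  [2..4]={C,S}  "baa"
  [3..5]={B}  "aab"
  [0..3]={C,S}  "bbba"
  [1..4]={C,S}  "bbaa"
  [2..5]={A,B,S}  "baab"
  [0..4]={C,S}  "bbbaa"
  [1..5]={A,B,S}  "bbaab"
  [0..5]={A,B,S}  "bbbaab"

S ∈ T[0,5] ⇒ YES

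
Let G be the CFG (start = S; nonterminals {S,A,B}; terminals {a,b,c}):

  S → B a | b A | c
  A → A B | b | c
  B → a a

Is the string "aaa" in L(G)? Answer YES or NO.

CNF form of G:
  S -> B T0 | T1 A | c
  A -> A B | b | c
  B -> T0 T0
  T0 -> a
  T1 -> b

CYK table (by increasing span):
  [0..0]={T0}  "a"  orig:{}
  [1..1]={T0}  "a"  orig:{}
  [2..2]={T0}  "a"  orig:{}
  [0..1]={B}  "aa"
  [1..2]={B}  "aa"
  [0..2]={S}  "aaa"

S ∈ T[0,2] ⇒ YES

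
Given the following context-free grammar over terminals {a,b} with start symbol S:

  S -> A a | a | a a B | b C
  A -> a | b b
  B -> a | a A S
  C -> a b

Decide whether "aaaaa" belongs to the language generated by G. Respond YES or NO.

Convert to CNF:
  S -> A T1 | T0 C | T1 X3 | a
  A -> T0 T0 | a
  B -> T1 X2 | a
  C -> T1 T0
  T0 -> b
  T1 -> a
  X2 -> A S
  X3 -> T1 B

CYK fill:
  T[0,0] 'a' = {A,B,S,T1}  orig:{A,B,S}
  T[1,1] 'a' = {A,B,S,T1}  orig:{A,B,S}
  T[2,2] 'a' = {A,B,S,T1}  orig:{A,B,S}
  T[3,3] 'a' = {A,B,S,T1}  orig:{A,B,S}
  T[4,4] 'a' = {A,B,S,T1}  orig:{A,B,S}
  T[0,1] 'aa' = {S,X2,X3}  orig:{S}
  T[1,2] 'aa' = {S,X2,X3}  orig:{S}
  T[2,3] 'aa' = {S,X2,X3}  orig:{S}
  T[3,4] 'aa' = {S,X2,X3}  orig:{S}
  T[0,2] 'aaa' = {B,S,X2}  orig:{B,S}
  T[1,3] 'aaa' = {B,S,X2}  orig:{B,S}
  T[2,4] 'aaa' = {B,S,X2}  orig:{B,S}
  T[0,3] 'aaaa' = {B,X2,X3}  orig:{B}
  T[1,4] 'aaaa' = {B,X2,X3}  orig:{B}
  T[0,4] 'aaaaa' = {B,S,X3}  orig:{B,S}

S ∈ T[0,4] ⇒ YES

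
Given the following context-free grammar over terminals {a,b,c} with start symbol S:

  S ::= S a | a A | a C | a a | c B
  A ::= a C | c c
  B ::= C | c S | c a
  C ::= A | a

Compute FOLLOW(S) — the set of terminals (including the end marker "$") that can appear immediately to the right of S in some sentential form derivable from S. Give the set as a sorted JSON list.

FIRST sets, iterate to fixpoint:
pass 1:
  A via A→a C: +{a}
  A via A→c c: +{c}
  B via B→c S: +{c}
  C via C→A: +{a,c}
  S via S→a A: +{a}
  S via S→c B: +{c}
  FIRST[S]={a,c}  FIRST[A]={a,c}  FIRST[B]={c}  FIRST[C]={a,c}
pass 2:
  B via B→C: +{a}
  FIRST[S]={a,c}  FIRST[A]={a,c}  FIRST[B]={a,c}  FIRST[C]={a,c}
pass 3: done
  FIRST[S]={a,c}  FIRST[A]={a,c}  FIRST[B]={a,c}  FIRST[C]={a,c}

FOLLOW iteration:
seed FOLLOW(S) with $
round 1:
  S→S a: FOLLOW(S) ⊇ FIRST(a) = {a}; new: +{a}
  S→a A: FOLLOW(A) ⊇ FOLLOW(S) ⊇ {$,a}; new: +{$,a}
  S→a C: FOLLOW(C) ⊇ FOLLOW(S) ⊇ {$,a}; new: +{$,a}
  S→c B: FOLLOW(B) ⊇ FOLLOW(S) ⊇ {$,a}; new: +{$,a}
  S: {$,a}  A: {$,a}  B: {$,a}  C: {$,a}
round 2: done
  S: {$,a}  A: {$,a}  B: {$,a}  C: {$,a}

FOLLOW(S) = ["$", "a"]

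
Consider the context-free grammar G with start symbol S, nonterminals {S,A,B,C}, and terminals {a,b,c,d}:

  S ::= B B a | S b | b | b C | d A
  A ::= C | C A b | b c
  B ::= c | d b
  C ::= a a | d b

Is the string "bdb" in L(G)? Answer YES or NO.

Convert to CNF:
  S -> B X5 | S T0 | T0 C | T3 A | b
  A -> C X4 | T0 T2 | T1 T1 | T3 T0
  B -> T3 T0 | c
  C -> T1 T1 | T3 T0
  T0 -> b
  T1 -> a
  T2 -> c
  T3 -> d
  X4 -> A T0
  X5 -> B T1

CYK fill:
  T[0,0] 'b' = {S,T0}  orig:{S}
  T[1,1] 'd' = {T3}  orig:{}
  T[2,2] 'b' = {S,T0}  orig:{S}
  T[0,1] 'bd' = ∅
  T[1,2] 'db' = {A,B,C}
  T[0,2] 'bdb' = {S}

S ∈ T[0,2] ⇒ YES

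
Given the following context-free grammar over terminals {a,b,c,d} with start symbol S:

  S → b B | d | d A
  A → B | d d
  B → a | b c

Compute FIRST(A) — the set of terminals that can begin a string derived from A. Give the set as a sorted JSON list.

FIRST iteration:
pass 1:
  A via A→d d: +{d}
  B via B→a: +{a}
  B via B→b c: +{b}
  S via S→b B: +{b}
  S via S→d: +{d}
  FIRST(S)={b,d}  FIRST(A)={d}  FIRST(B)={a,b}
pass 2:
  A via A→B: +{a,b}
  FIRST(S)={b,d}  FIRST(A)={a,b,d}  FIRST(B)={a,b}
pass 3: (stable)
  FIRST(S)={b,d}  FIRST(A)={a,b,d}  FIRST(B)={a,b}

FIRST(A) = ["a", "b", "d"]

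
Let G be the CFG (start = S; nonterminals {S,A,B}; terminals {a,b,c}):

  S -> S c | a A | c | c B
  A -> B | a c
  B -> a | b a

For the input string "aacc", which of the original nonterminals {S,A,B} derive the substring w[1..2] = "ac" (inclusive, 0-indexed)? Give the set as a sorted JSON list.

Convert to CNF:
  S -> S T1 | T0 A | T1 B | c
  A -> T0 T1 | T2 T0 | a
  B -> T2 T0 | a
  T0 -> a
  T1 -> c
  T2 -> b

CYK fill, restricted to cells inside w[1..2]:
  T[1,1] 'a' = {A,B,T0}  orig:{A,B}
  T[2,2] 'c' = {S,T1}  orig:{S}
  T[1,2] 'ac' = {A}

Original NTs in T[1,2] deriving "ac": ["A"]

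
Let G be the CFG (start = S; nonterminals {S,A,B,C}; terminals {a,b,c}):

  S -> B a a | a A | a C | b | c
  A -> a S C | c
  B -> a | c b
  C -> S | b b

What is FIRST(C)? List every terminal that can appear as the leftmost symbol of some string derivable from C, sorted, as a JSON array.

FIRST iteration:
round 1:
  A via A→a S C: +{a}
  A via A→c: +{c}
  B via B→a: +{a}
  B via B→c b: +{c}
  C via C→b b: +{b}
  S via S→B a a: +{a,c}
  S via S→b: +{b}
  FIRST[S]={a,b,c}  FIRST[A]={a,c}  FIRST[B]={a,c}  FIRST[C]={b}
round 2:
  C via C→S: +{a,c}
  FIRST[S]={a,b,c}  FIRST[A]={a,c}  FIRST[B]={a,c}  FIRST[C]={a,b,c}
round 3: done
  FIRST[S]={a,b,c}  FIRST[A]={a,c}  FIRST[B]={a,c}  FIRST[C]={a,b,c}

FIRST(C) = ["a", "b", "c"]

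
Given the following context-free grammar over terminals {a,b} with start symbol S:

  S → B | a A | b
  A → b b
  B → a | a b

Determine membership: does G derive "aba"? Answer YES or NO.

CNF form of G:
  S -> T1 A | T1 T0 | a | b
  A -> T0 T0
  B -> T1 T0 | a
  T0 -> b
  T1 -> a

Fill CYK table bottom-up:
  [0..0]={B,S,T1}  "a"  orig:{B,S}
  [1..1]={S,T0}  "b"  orig:{S}
  [2..2]={B,S,T1}  "a"  orig:{B,S}
  [0..1]={B,S}  "ab"
  [1..2]=∅  "ba"
  [0..2]=∅  "aba"

S ∉ T[0,2] ⇒ NO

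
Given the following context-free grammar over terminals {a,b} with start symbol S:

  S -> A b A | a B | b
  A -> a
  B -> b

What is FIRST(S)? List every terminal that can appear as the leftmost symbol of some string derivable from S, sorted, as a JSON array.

FIRST sets, iterate to fixpoint:
pass 1:
  A via A→a: +{a}
  B via B→b: +{b}
  S via S→A b A: +{a}
  S via S→b: +{b}
  FIRST(S)={a,b}  FIRST(A)={a}  FIRST(B)={b}
pass 2: — fixpoint
  FIRST(S)={a,b}  FIRST(A)={a}  FIRST(B)={b}

FIRST(S) = ["a", "b"]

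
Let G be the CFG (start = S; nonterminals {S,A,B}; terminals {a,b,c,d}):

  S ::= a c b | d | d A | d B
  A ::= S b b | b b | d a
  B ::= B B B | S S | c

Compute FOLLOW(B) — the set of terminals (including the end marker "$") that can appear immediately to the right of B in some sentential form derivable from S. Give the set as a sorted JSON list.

Compute FIRST by fixpoint:
round 1:
  A via A→b b: +{b}
  A via A→d a: +{d}
  B via B→c: +{c}
  S via S→a c b: +{a}
  S via S→d: +{d}
  FIRST(S)={a,d}  FIRST(A)={b,d}  FIRST(B)={c}
round 2:
  A via A→S b b: +{a}
  B via B→S S: +{a,d}
  FIRST(S)={a,d}  FIRST(A)={a,b,d}  FIRST(B)={a,c,d}
round 3: (stable)
  FIRST(S)={a,d}  FIRST(A)={a,b,d}  FIRST(B)={a,c,d}

FOLLOW sets:
initialize: $ ∈ FOLLOW(S)
iter 1:
  A→S b b: FOLLOW(S) ⊇ FIRST(b) = {b}; new: +{b}
  B→B B B: FOLLOW(B) ⊇ FIRST(B) = {a,c,d}; new: +{a,c,d}
  B→S S: FOLLOW(S) ⊇ FIRST(S) = {a,d}; new: +{a,d}
  B→S S: FOLLOW(S) ⊇ FOLLOW(B) ⊇ {a,c,d}; new: +{c}
  S→d A: FOLLOW(A) ⊇ FOLLOW(S) ⊇ {$,a,b,c,d}; new: +{$,a,b,c,d}
  S→d B: FOLLOW(B) ⊇ FOLLOW(S) ⊇ {$,a,b,c,d}; new: +{$,b}
  FOLLOW[S]={$,a,b,c,d}  FOLLOW[A]={$,a,b,c,d}  FOLLOW[B]={$,a,b,c,d}
iter 2: — fixpoint
  FOLLOW[S]={$,a,b,c,d}  FOLLOW[A]={$,a,b,c,d}  FOLLOW[B]={$,a,b,c,d}

FOLLOW(B) = ["$", "a", "b", "c", "d"]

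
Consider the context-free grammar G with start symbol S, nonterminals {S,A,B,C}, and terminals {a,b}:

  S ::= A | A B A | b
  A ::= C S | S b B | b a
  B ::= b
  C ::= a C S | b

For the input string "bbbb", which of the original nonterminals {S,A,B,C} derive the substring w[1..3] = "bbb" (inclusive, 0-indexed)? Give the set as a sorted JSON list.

Convert to CNF:
  S -> A X4 | C S | S X5 | T0 T1 | b
  A -> C S | S X2 | T0 T1
  B -> b
  C -> T1 X3 | b
  T0 -> b
  T1 -> a
  X2 -> T0 B
  X3 -> C S
  X4 -> B A
  X5 -> T0 B

CYK table (by increasing span) — only the sub-triangle for w[1..3]:
  cell(1,1) b: {B,C,S,T0}  orig:{B,C,S}
  cell(2,2) b: {B,C,S,T0}  orig:{B,C,S}
  cell(3,3) b: {B,C,S,T0}  orig:{B,C,S}
  cell(1,2) bb: {A,S,X2,X3,X5}  orig:{A,S}
  cell(2,3) bb: {A,S,X2,X3,X5}  orig:{A,S}
  cell(1,3) bbb: {A,S,X3,X4}  orig:{A,S}

Original NTs in T[1,3] deriving "bbb": ["A", "S"]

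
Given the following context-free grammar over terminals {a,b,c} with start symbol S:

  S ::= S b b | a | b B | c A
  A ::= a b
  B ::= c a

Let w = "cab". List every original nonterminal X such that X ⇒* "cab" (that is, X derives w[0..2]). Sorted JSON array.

CNF form of G:
  S -> S X3 | T1 B | T2 A | a
  A -> T0 T1
  B -> T2 T0
  T0 -> a
  T1 -> b
  T2 -> c
  X3 -> T1 T1

CYK fill — only the sub-triangle for w[0..2]:
  T[0,0] 'c' = {T2}  orig:{}
  T[1,1] 'a' = {S,T0}  orig:{S}
  T[2,2] 'b' = {T1}  orig:{}
  T[0,1] 'ca' = {B}
  T[1,2] 'ab' = {A}
  T[0,2] 'cab' = {S}

Original NTs in T[0,2] deriving "cab": ["S"]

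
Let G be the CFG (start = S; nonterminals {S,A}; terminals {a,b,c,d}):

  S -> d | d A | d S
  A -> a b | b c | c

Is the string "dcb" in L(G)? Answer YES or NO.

CNF form of G:
  S -> T3 A | T3 S | d
  A -> T0 T1 | T1 T2 | c
  T0 -> a
  T1 -> b
  T2 -> c
  T3 -> d

CYK fill:
  [0..0]={S,T3}  "d"  orig:{S}
  [1..1]={A,T2}  "c"  orig:{A}
  [2..2]={T1}  "b"  orig:{}
  [0..1]={S}  "dc"
  [1..2]=∅  "cb"
  [0..2]=∅  "dcb"

S ∉ T[0,2] ⇒ NO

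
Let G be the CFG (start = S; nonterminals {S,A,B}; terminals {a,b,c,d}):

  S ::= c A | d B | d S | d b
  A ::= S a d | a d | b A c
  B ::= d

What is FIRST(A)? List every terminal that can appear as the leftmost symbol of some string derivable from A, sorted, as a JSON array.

FIRST sets, iterate to fixpoint:
pass 1:
  A via A→a d: +{a}
  A via A→b A c: +{b}
  B via B→d: +{d}
  S via S→c A: +{c}
  S via S→d B: +{d}
  S: {c,d}  A: {a,b}  B: {d}
pass 2:
  A via A→S a d: +{c,d}
  S: {c,d}  A: {a,b,c,d}  B: {d}
pass 3: done
  S: {c,d}  A: {a,b,c,d}  B: {d}

FIRST(A) = ["a", "b", "c", "d"]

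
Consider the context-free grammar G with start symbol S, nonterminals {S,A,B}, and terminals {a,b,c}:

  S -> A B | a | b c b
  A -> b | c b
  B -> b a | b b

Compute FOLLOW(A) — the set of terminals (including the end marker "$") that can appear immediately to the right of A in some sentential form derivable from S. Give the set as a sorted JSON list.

Compute FIRST by fixpoint:
[1]
  A via A→b: +{b}
  A via A→c b: +{c}
  B via B→b a: +{b}
  S via S→A B: +{b,c}
  S via S→a: +{a}
  S: {a,b,c}  A: {b,c}  B: {b}
[2] (stable)
  S: {a,b,c}  A: {b,c}  B: {b}

Compute FOLLOW by fixpoint:
initialize: $ ∈ FOLLOW(S)
round 1:
  S→A B: FOLLOW(A) ⊇ FIRST(B) = {b}; new: +{b}
  S→A B: FOLLOW(B) ⊇ FOLLOW(S) ⊇ {$}; new: +{$}
  S: {$}  A: {b}  B: {$}
round 2: (stable)
  S: {$}  A: {b}  B: {$}

FOLLOW(A) = ["b"]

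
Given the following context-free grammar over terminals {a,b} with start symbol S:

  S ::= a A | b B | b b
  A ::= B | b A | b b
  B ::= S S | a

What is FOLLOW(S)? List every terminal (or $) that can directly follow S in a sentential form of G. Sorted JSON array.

Compute FIRST by fixpoint:
pass 1:
  A via A→b A: +{b}
  B via B→a: +{a}
  S via S→a A: +{a}
  S via S→b B: +{b}
  FIRST(S)={a,b}  FIRST(A)={b}  FIRST(B)={a}
pass 2:
  A via A→B: +{a}
  B via B→S S: +{b}
  FIRST(S)={a,b}  FIRST(A)={a,b}  FIRST(B)={a,b}
pass 3: (no change)
  FIRST(S)={a,b}  FIRST(A)={a,b}  FIRST(B)={a,b}

FOLLOW iteration:
FOLLOW(S) := {$}
iter 1:
  B→S S: FOLLOW(S) ⊇ FIRST(S) = {a,b}; new: +{a,b}
  S→a A: FOLLOW(A) ⊇ FOLLOW(S) ⊇ {$,a,b}; new: +{$,a,b}
  S→b B: FOLLOW(B) ⊇ FOLLOW(S) ⊇ {$,a,b}; new: +{$,a,b}
  S: {$,a,b}  A: {$,a,b}  B: {$,a,b}
iter 2: (stable)
  S: {$,a,b}  A: {$,a,b}  B: {$,a,b}

FOLLOW(S) = ["$", "a", "b"]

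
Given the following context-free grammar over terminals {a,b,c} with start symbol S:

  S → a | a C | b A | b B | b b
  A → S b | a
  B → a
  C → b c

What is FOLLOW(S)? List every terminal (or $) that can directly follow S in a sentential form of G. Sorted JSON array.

FIRST iteration:
[1]
  A via A→a: +{a}
  B via B→a: +{a}
  C via C→b c: +{b}
  S via S→a: +{a}
  S via S→b A: +{b}
  S: {a,b}  A: {a}  B: {a}  C: {b}
[2]
  A via A→S b: +{b}
  S: {a,b}  A: {a,b}  B: {a}  C: {b}
[3] (no change)
  S: {a,b}  A: {a,b}  B: {a}  C: {b}

FOLLOW iteration:
FOLLOW(S) := {$}
iter 1:
  A→S b: FOLLOW(S) ⊇ FIRST(b) = {b}; new: +{b}
  S→a C: FOLLOW(C) ⊇ FOLLOW(S) ⊇ {$,b}; new: +{$,b}
  S→b A: FOLLOW(A) ⊇ FOLLOW(S) ⊇ {$,b}; new: +{$,b}
  S→b B: FOLLOW(B) ⊇ FOLLOW(S) ⊇ {$,b}; new: +{$,b}
  FOLLOW(S)={$,b}  FOLLOW(A)={$,b}  FOLLOW(B)={$,b}  FOLLOW(C)={$,b}
iter 2: done
  FOLLOW(S)={$,b}  FOLLOW(A)={$,b}  FOLLOW(B)={$,b}  FOLLOW(C)={$,b}

FOLLOW(S) = ["$", "b"]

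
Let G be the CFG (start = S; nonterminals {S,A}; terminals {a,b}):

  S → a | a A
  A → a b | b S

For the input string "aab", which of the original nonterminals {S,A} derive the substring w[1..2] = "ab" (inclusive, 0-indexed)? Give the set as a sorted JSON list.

Convert to CNF:
  S -> T0 A | a
  A -> T0 T1 | T1 S
  T0 -> a
  T1 -> b

CYK fill, restricted to cells inside w[1..2]:
  cell(1,1) a: {S,T0}  orig:{S}
  cell(2,2) b: {T1}  orig:{}
  cell(1,2) ab: {A}

Original NTs in T[1,2] deriving "ab": ["A"]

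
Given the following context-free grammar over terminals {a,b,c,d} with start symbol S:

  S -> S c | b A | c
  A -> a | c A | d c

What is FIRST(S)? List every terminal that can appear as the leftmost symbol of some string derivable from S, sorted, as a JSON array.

FIRST iteration:
[1]
  A via A→a: +{a}
  A via A→c A: +{c}
  A via A→d c: +{d}
  S via S→b A: +{b}
  S via S→c: +{c}
  FIRST(S)={b,c}  FIRST(A)={a,c,d}
[2] (no change)
  FIRST(S)={b,c}  FIRST(A)={a,c,d}

FIRST(S) = ["b", "c"]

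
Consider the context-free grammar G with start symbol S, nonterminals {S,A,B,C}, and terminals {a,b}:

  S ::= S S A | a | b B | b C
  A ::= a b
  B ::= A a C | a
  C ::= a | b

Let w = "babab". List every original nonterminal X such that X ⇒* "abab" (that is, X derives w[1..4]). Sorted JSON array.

Convert to CNF:
  S -> S X3 | T1 B | T1 C | a
  A -> T0 T1
  B -> A X2 | a
  C -> a | b
  T0 -> a
  T1 -> b
  X2 -> T0 C
  X3 -> S A

CYK fill, restricted to cells inside w[1..4]:
  cell(1,1) a: {B,C,S,T0}  orig:{B,C,S}
  cell(2,2) b: {C,T1}  orig:{C}
  cell(3,3) a: {B,C,S,T0}  orig:{B,C,S}
  cell(4,4) b: {C,T1}  orig:{C}
  cell(1,2) ab: {A,X2}  orig:{A}
  cell(2,3) ba: {S}
  cell(3,4) ab: {A,X2}  orig:{A}
  cell(1,3) aba: ∅
  cell(2,4) bab: ∅
  cell(1,4) abab: {B}

Original NTs in T[1,4] deriving "abab": ["B"]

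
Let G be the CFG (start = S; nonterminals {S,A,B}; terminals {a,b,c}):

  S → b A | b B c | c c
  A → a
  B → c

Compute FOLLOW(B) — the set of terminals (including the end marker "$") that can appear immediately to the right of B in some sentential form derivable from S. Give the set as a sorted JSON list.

FIRST iteration:
round 1:
  A via A→a: +{a}
  B via B→c: +{c}
  S via S→b A: +{b}
  S via S→c c: +{c}
  S: {b,c}  A: {a}  B: {c}
round 2: — fixpoint
  S: {b,c}  A: {a}  B: {c}

FOLLOW sets:
FOLLOW(S) := {$}
iter 1:
  S→b A: FOLLOW(A) ⊇ FOLLOW(S) ⊇ {$}; new: +{$}
  S→b B c: FOLLOW(B) ⊇ FIRST(c) = {c}; new: +{c}
  FOLLOW(S)={$}  FOLLOW(A)={$}  FOLLOW(B)={c}
iter 2: (no change)
  FOLLOW(S)={$}  FOLLOW(A)={$}  FOLLOW(B)={c}

FOLLOW(B) = ["c"]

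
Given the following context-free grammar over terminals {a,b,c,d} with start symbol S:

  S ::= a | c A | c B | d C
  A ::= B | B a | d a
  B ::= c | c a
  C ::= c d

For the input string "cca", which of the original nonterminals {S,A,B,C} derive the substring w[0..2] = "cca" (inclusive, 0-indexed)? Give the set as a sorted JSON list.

CNF form of G:
  S -> T1 A | T1 B | T2 C | a
  A -> B T0 | T1 T0 | T2 T0 | c
  B -> T1 T0 | c
  C -> T1 T2
  T0 -> a
  T1 -> c
  T2 -> d

CYK fill, restricted to cells inside w[0..2]:
  cell(0,0) c: {A,B,T1}  orig:{A,B}
  cell(1,1) c: {A,B,T1}  orig:{A,B}
  cell(2,2) a: {S,T0}  orig:{S}
  cell(0,1) cc: {S}
  cell(1,2) ca: {A,B}
  cell(0,2) cca: {S}

Original NTs in T[0,2] deriving "cca": ["S"]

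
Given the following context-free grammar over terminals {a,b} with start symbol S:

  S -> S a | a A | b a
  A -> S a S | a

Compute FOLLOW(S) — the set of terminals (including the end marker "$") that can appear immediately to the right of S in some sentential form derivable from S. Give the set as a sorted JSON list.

Compute FIRST by fixpoint:
[1]
  A via A→a: +{a}
  S via S→a A: +{a}
  S via S→b a: +{b}
  FIRST[S]={a,b}  FIRST[A]={a}
[2]
  A via A→S a S: +{b}
  FIRST[S]={a,b}  FIRST[A]={a,b}
[3] done
  FIRST[S]={a,b}  FIRST[A]={a,b}

Compute FOLLOW by fixpoint:
seed FOLLOW(S) with $
iter 1:
  A→S a S: FOLLOW(S) ⊇ FIRST(a) = {a}; new: +{a}
  S→a A: FOLLOW(A) ⊇ FOLLOW(S) ⊇ {$,a}; new: +{$,a}
  S: {$,a}  A: {$,a}
iter 2: done
  S: {$,a}  A: {$,a}

FOLLOW(S) = ["$", "a"]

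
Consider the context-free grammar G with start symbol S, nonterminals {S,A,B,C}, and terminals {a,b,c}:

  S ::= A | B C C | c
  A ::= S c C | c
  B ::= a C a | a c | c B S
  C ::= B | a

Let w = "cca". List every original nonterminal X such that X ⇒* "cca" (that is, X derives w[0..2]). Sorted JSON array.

Convert to CNF:
  S -> B X7 | S X8 | c
  A -> S X2 | c
  B -> T0 X4 | T1 T0 | T1 X3
  C -> T0 X6 | T1 T0 | T1 X5 | a
  T0 -> c
  T1 -> a
  X2 -> T0 C
  X3 -> C T1
  X4 -> B S
  X5 -> C T1
  X6 -> B S
  X7 -> C C
  X8 -> T0 C

CYK table (by increasing span) — only the sub-triangle for w[0..2]:
  T[0,0] 'c' = {A,S,T0}  orig:{A,S}
  T[1,1] 'c' = {A,S,T0}  orig:{A,S}
  T[2,2] 'a' = {C,T1}  orig:{C}
  T[0,1] 'cc' = ∅
  T[1,2] 'ca' = {X2,X8}  orig:{}
  T[0,2] 'cca' = {A,S}

Original NTs in T[0,2] deriving "cca": ["A", "S"]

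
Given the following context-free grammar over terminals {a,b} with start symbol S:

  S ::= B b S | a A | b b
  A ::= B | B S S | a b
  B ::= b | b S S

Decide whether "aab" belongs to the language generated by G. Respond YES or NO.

CNF form of G:
  S -> B X5 | T0 A | T1 T1
  A -> B X2 | T0 T1 | T1 X3 | b
  B -> T1 X4 | b
  T0 -> a
  T1 -> b
  X2 -> S S
  X3 -> S S
  X4 -> S S
  X5 -> T1 S

CYK fill:
  T[0,0] 'a' = {T0}  orig:{}
  T[1,1] 'a' = {T0}  orig:{}
  T[2,2] 'b' = {A,B,T1}  orig:{A,B}
  T[0,1] 'aa' = ∅
  T[1,2] 'ab' = {A,S}
  T[0,2] 'aab' = {S}

S ∈ T[0,2] ⇒ YES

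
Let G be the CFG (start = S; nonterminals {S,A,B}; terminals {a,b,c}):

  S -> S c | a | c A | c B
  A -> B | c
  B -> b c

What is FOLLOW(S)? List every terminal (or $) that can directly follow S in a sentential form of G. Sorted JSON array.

Compute FIRST by fixpoint:
[1]
  A via A→c: +{c}
  B via B→b c: +{b}
  S via S→a: +{a}
  S via S→c A: +{c}
  FIRST(S)={a,c}  FIRST(A)={c}  FIRST(B)={b}
[2]
  A via A→B: +{b}
  FIRST(S)={a,c}  FIRST(A)={b,c}  FIRST(B)={b}
[3] (stable)
  FIRST(S)={a,c}  FIRST(A)={b,c}  FIRST(B)={b}

Compute FOLLOW by fixpoint:
FOLLOW(S) := {$}
round 1:
  S→S c: FOLLOW(S) ⊇ FIRST(c) = {c}; new: +{c}
  S→c A: FOLLOW(A) ⊇ FOLLOW(S) ⊇ {$,c}; new: +{$,c}
  S→c B: FOLLOW(B) ⊇ FOLLOW(S) ⊇ {$,c}; new: +{$,c}
  FOLLOW(S)={$,c}  FOLLOW(A)={$,c}  FOLLOW(B)={$,c}
round 2: done
  FOLLOW(S)={$,c}  FOLLOW(A)={$,c}  FOLLOW(B)={$,c}

FOLLOW(S) = ["$", "c"]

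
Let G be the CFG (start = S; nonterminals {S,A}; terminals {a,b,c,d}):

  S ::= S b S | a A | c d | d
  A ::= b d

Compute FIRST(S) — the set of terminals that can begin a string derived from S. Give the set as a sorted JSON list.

FIRST iteration:
pass 1:
  A via A→b d: +{b}
  S via S→a A: +{a}
  S via S→c d: +{c}
  S via S→d: +{d}
  S: {a,c,d}  A: {b}
pass 2: (no change)
  S: {a,c,d}  A: {b}

FIRST(S) = ["a", "c", "d"]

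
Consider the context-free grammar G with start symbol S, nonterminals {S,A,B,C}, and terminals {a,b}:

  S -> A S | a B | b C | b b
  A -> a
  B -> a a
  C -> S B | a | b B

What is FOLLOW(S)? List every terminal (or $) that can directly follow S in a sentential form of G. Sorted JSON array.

FIRST sets, iterate to fixpoint:
[1]
  A via A→a: +{a}
  B via B→a a: +{a}
  C via C→a: +{a}
  C via C→b B: +{b}
  S via S→A S: +{a}
  S via S→b C: +{b}
  FIRST(S)={a,b}  FIRST(A)={a}  FIRST(B)={a}  FIRST(C)={a,b}
[2] (no change)
  FIRST(S)={a,b}  FIRST(A)={a}  FIRST(B)={a}  FIRST(C)={a,b}

Compute FOLLOW by fixpoint:
seed FOLLOW(S) with $
[1]
  C→S B: FOLLOW(S) ⊇ FIRST(B) = {a}; new: +{a}
  S→A S: FOLLOW(A) ⊇ FIRST(S) = {a,b}; new: +{a,b}
  S→a B: FOLLOW(B) ⊇ FOLLOW(S) ⊇ {$,a}; new: +{$,a}
  S→b C: FOLLOW(C) ⊇ FOLLOW(S) ⊇ {$,a}; new: +{$,a}
  S: {$,a}  A: {a,b}  B: {$,a}  C: {$,a}
[2] (no change)
  S: {$,a}  A: {a,b}  B: {$,a}  C: {$,a}

FOLLOW(S) = ["$", "a"]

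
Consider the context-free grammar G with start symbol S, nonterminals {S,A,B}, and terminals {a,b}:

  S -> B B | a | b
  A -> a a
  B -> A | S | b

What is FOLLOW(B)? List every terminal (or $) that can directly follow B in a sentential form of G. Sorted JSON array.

Compute FIRST by fixpoint:
[1]
  A via A→a a: +{a}
  B via B→A: +{a}
  B via B→b: +{b}
  S via S→B B: +{a,b}
  S: {a,b}  A: {a}  B: {a,b}
[2] — fixpoint
  S: {a,b}  A: {a}  B: {a,b}

Compute FOLLOW by fixpoint:
seed FOLLOW(S) with $
pass 1:
  S→B B: FOLLOW(B) ⊇ FIRST(B) = {a,b}; new: +{a,b}
  S→B B: FOLLOW(B) ⊇ FOLLOW(S) ⊇ {$}; new: +{$}
  FOLLOW[S]={$}  FOLLOW[A]={}  FOLLOW[B]={$,a,b}
pass 2:
  B→A: FOLLOW(A) ⊇ FOLLOW(B) ⊇ {$,a,b}; new: +{$,a,b}
  B→S: FOLLOW(S) ⊇ FOLLOW(B) ⊇ {$,a,b}; new: +{a,b}
  FOLLOW[S]={$,a,b}  FOLLOW[A]={$,a,b}  FOLLOW[B]={$,a,b}
pass 3: — fixpoint
  FOLLOW[S]={$,a,b}  FOLLOW[A]={$,a,b}  FOLLOW[B]={$,a,b}

FOLLOW(B) = ["$", "a", "b"]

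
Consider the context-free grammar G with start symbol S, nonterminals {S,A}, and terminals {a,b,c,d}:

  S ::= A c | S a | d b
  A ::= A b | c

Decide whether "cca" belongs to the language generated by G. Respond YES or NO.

CNF form of G:
  S -> A T1 | S T2 | T3 T0
  A -> A T0 | c
  T0 -> b
  T1 -> c
  T2 -> a
  T3 -> d

Fill CYK table bottom-up:
  T[0,0] 'c' = {A,T1}  orig:{A}
  T[1,1] 'c' = {A,T1}  orig:{A}
  T[2,2] 'a' = {T2}  orig:{}
  T[0,1] 'cc' = {S}
  T[1,2] 'ca' = ∅
  T[0,2] 'cca' = {S}

S ∈ T[0,2] ⇒ YES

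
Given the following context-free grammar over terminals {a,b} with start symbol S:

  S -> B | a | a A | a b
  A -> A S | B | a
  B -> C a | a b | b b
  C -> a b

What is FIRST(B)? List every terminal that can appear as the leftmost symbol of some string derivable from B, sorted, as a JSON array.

FIRST sets, iterate to fixpoint:
iter 1:
  A via A→a: +{a}
  B via B→a b: +{a}
  B via B→b b: +{b}
  C via C→a b: +{a}
  S via S→B: +{a,b}
  FIRST(S)={a,b}  FIRST(A)={a}  FIRST(B)={a,b}  FIRST(C)={a}
iter 2:
  A via A→B: +{b}
  FIRST(S)={a,b}  FIRST(A)={a,b}  FIRST(B)={a,b}  FIRST(C)={a}
iter 3: — fixpoint
  FIRST(S)={a,b}  FIRST(A)={a,b}  FIRST(B)={a,b}  FIRST(C)={a}

FIRST(B) = ["a", "b"]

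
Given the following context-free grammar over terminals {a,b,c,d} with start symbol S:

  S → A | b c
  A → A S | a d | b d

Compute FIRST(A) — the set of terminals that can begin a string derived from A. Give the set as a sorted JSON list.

Compute FIRST by fixpoint:
pass 1:
  A via A→a d: +{a}
  A via A→b d: +{b}
  S via S→A: +{a,b}
  FIRST[S]={a,b}  FIRST[A]={a,b}
pass 2: (stable)
  FIRST[S]={a,b}  FIRST[A]={a,b}

FIRST(A) = ["a", "b"]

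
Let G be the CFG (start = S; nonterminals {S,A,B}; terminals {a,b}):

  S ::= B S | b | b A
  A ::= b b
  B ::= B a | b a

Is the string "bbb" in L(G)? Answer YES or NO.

Convert to CNF:
  S -> B S | T0 A | b
  A -> T0 T0
  B -> B T1 | T0 T1
  T0 -> b
  T1 -> a

CYK fill:
  cell(0,0) b: {S,T0}  orig:{S}
  cell(1,1) b: {S,T0}  orig:{S}
  cell(2,2) b: {S,T0}  orig:{S}
  cell(0,1) bb: {A}
  cell(1,2) bb: {A}
  cell(0,2) bbb: {S}

S ∈ T[0,2] ⇒ YES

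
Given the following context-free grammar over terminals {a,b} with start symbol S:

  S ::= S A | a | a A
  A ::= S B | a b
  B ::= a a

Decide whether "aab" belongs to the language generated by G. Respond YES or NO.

CNF form of G:
  S -> S A | T0 A | a
  A -> S B | T0 T1
  B -> T0 T0
  T0 -> a
  T1 -> b

Fill CYK table bottom-up:
  cell(0,0) a: {S,T0}  orig:{S}
  cell(1,1) a: {S,T0}  orig:{S}
  cell(2,2) b: {T1}  orig:{}
  cell(0,1) aa: {B}
  cell(1,2) ab: {A}
  cell(0,2) aab: {S}

S ∈ T[0,2] ⇒ YES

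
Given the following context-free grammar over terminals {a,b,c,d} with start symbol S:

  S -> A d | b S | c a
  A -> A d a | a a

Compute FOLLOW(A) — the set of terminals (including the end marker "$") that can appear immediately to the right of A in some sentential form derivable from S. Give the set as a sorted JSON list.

FIRST sets, iterate to fixpoint:
round 1:
  A via A→a a: +{a}
  S via S→A d: +{a}
  S via S→b S: +{b}
  S via S→c a: +{c}
  S: {a,b,c}  A: {a}
round 2: (stable)
  S: {a,b,c}  A: {a}

Compute FOLLOW by fixpoint:
initialize: $ ∈ FOLLOW(S)
[1]
  A→A d a: FOLLOW(A) ⊇ FIRST(d) = {d}; new: +{d}
  FOLLOW[S]={$}  FOLLOW[A]={d}
[2] (no change)
  FOLLOW[S]={$}  FOLLOW[A]={d}

FOLLOW(A) = ["d"]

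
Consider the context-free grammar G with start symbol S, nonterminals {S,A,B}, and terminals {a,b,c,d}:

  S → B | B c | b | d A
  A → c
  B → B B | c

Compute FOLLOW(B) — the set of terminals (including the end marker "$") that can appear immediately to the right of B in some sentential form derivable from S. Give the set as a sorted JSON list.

FIRST iteration:
iter 1:
  A via A→c: +{c}
  B via B→c: +{c}
  S via S→B: +{c}
  S via S→b: +{b}
  S via S→d A: +{d}
  FIRST(S)={b,c,d}  FIRST(A)={c}  FIRST(B)={c}
iter 2: done
  FIRST(S)={b,c,d}  FIRST(A)={c}  FIRST(B)={c}

FOLLOW iteration:
seed FOLLOW(S) with $
iter 1:
  B→B B: FOLLOW(B) ⊇ FIRST(B) = {c}; new: +{c}
  S→B: FOLLOW(B) ⊇ FOLLOW(S) ⊇ {$}; new: +{$}
  S→d A: FOLLOW(A) ⊇ FOLLOW(S) ⊇ {$}; new: +{$}
  S: {$}  A: {$}  B: {$,c}
iter 2: (no change)
  S: {$}  A: {$}  B: {$,c}

FOLLOW(B) = ["$", "c"]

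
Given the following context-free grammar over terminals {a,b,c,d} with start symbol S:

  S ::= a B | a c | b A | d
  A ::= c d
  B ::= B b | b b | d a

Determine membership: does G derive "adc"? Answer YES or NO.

Convert to CNF:
  S -> T2 A | T3 B | T3 T0 | d
  A -> T0 T1
  B -> B T2 | T1 T3 | T2 T2
  T0 -> c
  T1 -> d
  T2 -> b
  T3 -> a

Fill CYK table bottom-up:
  cell(0,0) a: {T3}  orig:{}
  cell(1,1) d: {S,T1}  orig:{S}
  cell(2,2) c: {T0}  orig:{}
  cell(0,1) ad: ∅
  cell(1,2) dc: ∅
  cell(0,2) adc: ∅

S ∉ T[0,2] ⇒ NO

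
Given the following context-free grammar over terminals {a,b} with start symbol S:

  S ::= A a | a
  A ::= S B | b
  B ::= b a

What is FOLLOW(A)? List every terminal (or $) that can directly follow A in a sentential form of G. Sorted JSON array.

FIRST sets, iterate to fixpoint:
iter 1:
  A via A→b: +{b}
  B via B→b a: +{b}
  S via S→A a: +{b}
  S via S→a: +{a}
  FIRST[S]={a,b}  FIRST[A]={b}  FIRST[B]={b}
iter 2:
  A via A→S B: +{a}
  FIRST[S]={a,b}  FIRST[A]={a,b}  FIRST[B]={b}
iter 3: (no change)
  FIRST[S]={a,b}  FIRST[A]={a,b}  FIRST[B]={b}

FOLLOW iteration:
FOLLOW(S) := {$}
round 1:
  A→S B: FOLLOW(S) ⊇ FIRST(B) = {b}; new: +{b}
  S→A a: FOLLOW(A) ⊇ FIRST(a) = {a}; new: +{a}
  FOLLOW(S)={$,b}  FOLLOW(A)={a}  FOLLOW(B)={}
round 2:
  A→S B: FOLLOW(B) ⊇ FOLLOW(A) ⊇ {a}; new: +{a}
  FOLLOW(S)={$,b}  FOLLOW(A)={a}  FOLLOW(B)={a}
round 3: (no change)
  FOLLOW(S)={$,b}  FOLLOW(A)={a}  FOLLOW(B)={a}

FOLLOW(A) = ["a"]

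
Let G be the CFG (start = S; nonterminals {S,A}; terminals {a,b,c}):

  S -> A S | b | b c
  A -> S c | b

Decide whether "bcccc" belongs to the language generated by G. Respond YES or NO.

Convert to CNF:
  S -> A S | T1 T0 | b
  A -> S T0 | b
  T0 -> c
  T1 -> b

Fill CYK table bottom-up:
  [0..0]={A,S,T1}  "b"  orig:{A,S}
  [1..1]={T0}  "c"  orig:{}
  [2..2]={T0}  "c"  orig:{}
  [3..3]={T0}  "c"  orig:{}
  [4..4]={T0}  "c"  orig:{}
  [0..1]={A,S}  "bc"
  [1..2]=∅  "cc"
  [2..3]=∅  "cc"
  [3..4]=∅  "cc"
  [0..2]={A}  "bcc"
  [1..3]=∅  "ccc"
  [2..4]=∅  "ccc"
  [0..3]=∅  "bccc"
  [1..4]=∅  "cccc"
  [0..4]=∅  "bcccc"

S ∉ T[0,4] ⇒ NO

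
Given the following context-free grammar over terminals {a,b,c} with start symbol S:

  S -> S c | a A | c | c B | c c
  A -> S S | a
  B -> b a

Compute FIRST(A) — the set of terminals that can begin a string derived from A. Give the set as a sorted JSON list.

Compute FIRST by fixpoint:
[1]
  A via A→a: +{a}
  B via B→b a: +{b}
  S via S→a A: +{a}
  S via S→c: +{c}
  FIRST[S]={a,c}  FIRST[A]={a}  FIRST[B]={b}
[2]
  A via A→S S: +{c}
  FIRST[S]={a,c}  FIRST[A]={a,c}  FIRST[B]={b}
[3] done
  FIRST[S]={a,c}  FIRST[A]={a,c}  FIRST[B]={b}

FIRST(A) = ["a", "c"]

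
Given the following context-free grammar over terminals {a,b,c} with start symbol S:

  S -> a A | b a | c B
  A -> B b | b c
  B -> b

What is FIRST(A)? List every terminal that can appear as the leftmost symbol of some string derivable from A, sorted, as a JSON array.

FIRST iteration:
[1]
  A via A→b c: +{b}
  B via B→b: +{b}
  S via S→a A: +{a}
  S via S→b a: +{b}
  S via S→c B: +{c}
  S: {a,b,c}  A: {b}  B: {b}
[2] (stable)
  S: {a,b,c}  A: {b}  B: {b}

FIRST(A) = ["b"]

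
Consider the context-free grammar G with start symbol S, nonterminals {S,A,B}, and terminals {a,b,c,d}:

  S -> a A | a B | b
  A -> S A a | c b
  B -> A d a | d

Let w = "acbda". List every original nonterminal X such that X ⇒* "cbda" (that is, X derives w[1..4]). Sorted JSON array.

Convert to CNF:
  S -> T0 A | T0 B | b
  A -> S X4 | T1 T2
  B -> A X5 | d
  T0 -> a
  T1 -> c
  T2 -> b
  T3 -> d
  X4 -> A T0
  X5 -> T3 T0

CYK table (by increasing span) — only the sub-triangle for w[1..4]:
  cell(1,1) c: {T1}  orig:{}
  cell(2,2) b: {S,T2}  orig:{S}
  cell(3,3) d: {B,T3}  orig:{B}
  cell(4,4) a: {T0}  orig:{}
  cell(1,2) cb: {A}
  cell(2,3) bd: ∅
  cell(3,4) da: {X5}  orig:{}
  cell(1,3) cbd: ∅
  cell(2,4) bda: ∅
  cell(1,4) cbda: {B}

Original NTs in T[1,4] deriving "cbda": ["B"]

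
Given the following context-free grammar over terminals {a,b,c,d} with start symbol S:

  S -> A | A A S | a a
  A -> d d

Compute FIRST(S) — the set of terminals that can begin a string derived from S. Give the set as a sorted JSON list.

FIRST sets, iterate to fixpoint:
[1]
  A via A→d d: +{d}
  S via S→A: +{d}
  S via S→a a: +{a}
  FIRST(S)={a,d}  FIRST(A)={d}
[2] (no change)
  FIRST(S)={a,d}  FIRST(A)={d}

FIRST(S) = ["a", "d"]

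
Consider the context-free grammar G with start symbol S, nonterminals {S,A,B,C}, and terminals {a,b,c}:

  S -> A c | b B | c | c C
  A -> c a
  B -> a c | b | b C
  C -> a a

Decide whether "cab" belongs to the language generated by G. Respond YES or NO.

Convert to CNF:
  S -> A T0 | T0 C | T2 B | c
  A -> T0 T1
  B -> T1 T0 | T2 C | b
  C -> T1 T1
  T0 -> c
  T1 -> a
  T2 -> b

Fill CYK table bottom-up:
  [0..0]={S,T0}  "c"  orig:{S}
  [1..1]={T1}  "a"  orig:{}
  [2..2]={B,T2}  "b"  orig:{B}
  [0..1]={A}  "ca"
  [1..2]=∅  "ab"
  [0..2]=∅  "cab"

S ∉ T[0,2] ⇒ NO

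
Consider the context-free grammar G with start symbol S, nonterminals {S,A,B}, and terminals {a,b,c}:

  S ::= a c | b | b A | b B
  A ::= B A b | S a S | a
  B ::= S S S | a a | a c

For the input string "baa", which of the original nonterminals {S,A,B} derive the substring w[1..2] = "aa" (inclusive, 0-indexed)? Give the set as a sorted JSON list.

CNF form of G:
  S -> T0 A | T0 B | T1 T2 | b
  A -> B X3 | S X4 | a
  B -> S X5 | T1 T1 | T1 T2
  T0 -> b
  T1 -> a
  T2 -> c
  X3 -> A T0
  X4 -> T1 S
  X5 -> S S

CYK fill — only the sub-triangle for w[1..2]:
  [1..1]={A,T1}  "a"  orig:{A}
  [2..2]={A,T1}  "a"  orig:{A}
  [1..2]={B}  "aa"

Original NTs in T[1,2] deriving "aa": ["B"]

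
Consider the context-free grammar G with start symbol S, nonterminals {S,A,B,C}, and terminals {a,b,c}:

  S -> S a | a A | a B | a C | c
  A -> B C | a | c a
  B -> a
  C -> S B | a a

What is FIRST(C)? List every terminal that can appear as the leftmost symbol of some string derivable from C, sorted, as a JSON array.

Compute FIRST by fixpoint:
round 1:
  A via A→a: +{a}
  A via A→c a: +{c}
  B via B→a: +{a}
  C via C→a a: +{a}
  S via S→a A: +{a}
  S via S→c: +{c}
  FIRST[S]={a,c}  FIRST[A]={a,c}  FIRST[B]={a}  FIRST[C]={a}
round 2:
  C via C→S B: +{c}
  FIRST[S]={a,c}  FIRST[A]={a,c}  FIRST[B]={a}  FIRST[C]={a,c}
round 3: done
  FIRST[S]={a,c}  FIRST[A]={a,c}  FIRST[B]={a}  FIRST[C]={a,c}

FIRST(C) = ["a", "c"]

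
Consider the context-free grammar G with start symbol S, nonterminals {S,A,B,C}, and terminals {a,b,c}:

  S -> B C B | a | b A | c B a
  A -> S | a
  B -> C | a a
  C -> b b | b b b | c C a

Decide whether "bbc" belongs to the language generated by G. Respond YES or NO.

CNF form of G:
  S -> B X9 | T0 A | T1 X10 | a
  A -> B X3 | T0 A | T1 X4 | a
  B -> T0 T0 | T0 X5 | T1 X6 | T2 T2
  C -> T0 T0 | T0 X7 | T1 X8
  T0 -> b
  T1 -> c
  T2 -> a
  X3 -> C B
  X4 -> B T2
  X5 -> T0 T0
  X6 -> C T2
  X7 -> T0 T0
  X8 -> C T2
  X9 -> C B
  X10 -> B T2

CYK table (by increasing span):
  [0..0]={T0}  "b"  orig:{}
  [1..1]={T0}  "b"  orig:{}
  [2..2]={T1}  "c"  orig:{}
  [0..1]={B,C,X5,X7}  "bb"  orig:{B,C}
  [1..2]=∅  "bc"
  [0..2]=∅  "bbc"

S ∉ T[0,2] ⇒ NO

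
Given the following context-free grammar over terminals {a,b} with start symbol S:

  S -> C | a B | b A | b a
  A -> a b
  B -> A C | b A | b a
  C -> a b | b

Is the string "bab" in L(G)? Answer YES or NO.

CNF form of G:
  S -> T0 B | T0 T1 | T1 A | T1 T0 | b
  A -> T0 T1
  B -> A C | T1 A | T1 T0
  C -> T0 T1 | b
  T0 -> a
  T1 -> b

Fill CYK table bottom-up:
  [0..0]={C,S,T1}  "b"  orig:{C,S}
  [1..1]={T0}  "a"  orig:{}
  [2..2]={C,S,T1}  "b"  orig:{C,S}
  [0..1]={B,S}  "ba"
  [1..2]={A,C,S}  "ab"
  [0..2]={B,S}  "bab"

S ∈ T[0,2] ⇒ YES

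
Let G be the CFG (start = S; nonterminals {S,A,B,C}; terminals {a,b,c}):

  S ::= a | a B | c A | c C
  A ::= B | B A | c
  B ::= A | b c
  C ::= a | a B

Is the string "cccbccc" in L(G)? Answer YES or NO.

CNF form of G:
  S -> T1 A | T1 C | T2 B | a
  A -> B A | T0 T1 | c
  B -> B A | T0 T1 | c
  C -> T2 B | a
  T0 -> b
  T1 -> c
  T2 -> a

CYK table (by increasing span):
  cell(0,0) c: {A,B,T1}  orig:{A,B}
  cell(1,1) c: {A,B,T1}  orig:{A,B}
  cell(2,2) c: {A,B,T1}  orig:{A,B}
  cell(3,3) b: {T0}  orig:{}
  cell(4,4) c: {A,B,T1}  orig:{A,B}
  cell(5,5) c: {A,B,T1}  orig:{A,B}
  cell(6,6) c: {A,B,T1}  orig:{A,B}
  cell(0,1) cc: {A,B,S}
  cell(1,2) cc: {A,B,S}
  cell(2,3) cb: ∅
  cell(3,4) bc: {A,B}
  cell(4,5) cc: {A,B,S}
  cell(5,6) cc: {A,B,S}
  cell(0,2) ccc: {A,B,S}
  cell(1,3) ccb: ∅
  cell(2,4) cbc: {A,B,S}
  cell(3,5) bcc: {A,B}
  cell(4,6) ccc: {A,B,S}
  cell(0,3) cccb: ∅
  cell(1,4) ccbc: {A,B,S}
  cell(2,5) cbcc: {A,B,S}
  cell(3,6) bccc: {A,B}
  cell(0,4) cccbc: {A,B,S}
  cell(1,5) ccbcc: {A,B,S}
  cell(2,6) cbccc: {A,B,S}
  cell(0,5) cccbcc: {A,B,S}
  cell(1,6) ccbccc: {A,B,S}
  cell(0,6) cccbccc: {A,B,S}

S ∈ T[0,6] ⇒ YES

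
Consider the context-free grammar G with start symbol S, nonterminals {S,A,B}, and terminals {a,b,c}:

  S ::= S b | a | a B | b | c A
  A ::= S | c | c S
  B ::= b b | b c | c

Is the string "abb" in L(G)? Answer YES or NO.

CNF form of G:
  S -> S T0 | T1 B | T2 A | a | b
  A -> S T0 | T1 B | T2 A | T2 S | a | b | c
  B -> T0 T0 | T0 T2 | c
  T0 -> b
  T1 -> a
  T2 -> c

CYK table (by increasing span):
  [0..0]={A,S,T1}  "a"  orig:{A,S}
  [1..1]={A,S,T0}  "b"  orig:{A,S}
  [2..2]={A,S,T0}  "b"  orig:{A,S}
  [0..1]={A,S}  "ab"
  [1..2]={A,B,S}  "bb"
  [0..2]={A,S}  "abb"

S ∈ T[0,2] ⇒ YES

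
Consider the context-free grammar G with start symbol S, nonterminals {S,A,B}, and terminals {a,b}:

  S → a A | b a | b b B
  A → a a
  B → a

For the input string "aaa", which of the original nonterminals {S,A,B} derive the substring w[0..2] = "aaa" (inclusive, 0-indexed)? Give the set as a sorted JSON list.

CNF form of G:
  S -> T0 A | T1 T0 | T1 X2
  A -> T0 T0
  B -> a
  T0 -> a
  T1 -> b
  X2 -> T1 B

CYK fill — only the sub-triangle for w[0..2]:
  [0..0]={B,T0}  "a"  orig:{B}
  [1..1]={B,T0}  "a"  orig:{B}
  [2..2]={B,T0}  "a"  orig:{B}
  [0..1]={A}  "aa"
  [1..2]={A}  "aa"
  [0..2]={S}  "aaa"

Original NTs in T[0,2] deriving "aaa": ["S"]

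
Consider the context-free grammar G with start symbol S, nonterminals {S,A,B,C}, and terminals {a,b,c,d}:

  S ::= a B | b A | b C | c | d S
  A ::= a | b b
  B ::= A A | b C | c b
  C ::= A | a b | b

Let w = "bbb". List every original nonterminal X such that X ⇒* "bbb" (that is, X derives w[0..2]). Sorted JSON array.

Convert to CNF:
  S -> T0 A | T0 C | T2 B | T3 S | c
  A -> T0 T0 | a
  B -> A A | T0 C | T1 T0
  C -> T0 T0 | T2 T0 | a | b
  T0 -> b
  T1 -> c
  T2 -> a
  T3 -> d

CYK table (by increasing span), restricted to cells inside w[0..2]:
  cell(0,0) b: {C,T0}  orig:{C}
  cell(1,1) b: {C,T0}  orig:{C}
  cell(2,2) b: {C,T0}  orig:{C}
  cell(0,1) bb: {A,B,C,S}
  cell(1,2) bb: {A,B,C,S}
  cell(0,2) bbb: {B,S}

Original NTs in T[0,2] deriving "bbb": ["B", "S"]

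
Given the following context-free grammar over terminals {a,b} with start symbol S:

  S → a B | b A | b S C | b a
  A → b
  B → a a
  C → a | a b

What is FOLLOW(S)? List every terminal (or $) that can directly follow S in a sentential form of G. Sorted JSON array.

Compute FIRST by fixpoint:
round 1:
  A via A→b: +{b}
  B via B→a a: +{a}
  C via C→a: +{a}
  S via S→a B: +{a}
  S via S→b A: +{b}
  FIRST(S)={a,b}  FIRST(A)={b}  FIRST(B)={a}  FIRST(C)={a}
round 2: (no change)
  FIRST(S)={a,b}  FIRST(A)={b}  FIRST(B)={a}  FIRST(C)={a}

Compute FOLLOW by fixpoint:
FOLLOW(S) := {$}
pass 1:
  S→a B: FOLLOW(B) ⊇ FOLLOW(S) ⊇ {$}; new: +{$}
  S→b A: FOLLOW(A) ⊇ FOLLOW(S) ⊇ {$}; new: +{$}
  S→b S C: FOLLOW(S) ⊇ FIRST(C) = {a}; new: +{a}
  S→b S C: FOLLOW(C) ⊇ FOLLOW(S) ⊇ {$,a}; new: +{$,a}
  FOLLOW[S]={$,a}  FOLLOW[A]={$}  FOLLOW[B]={$}  FOLLOW[C]={$,a}
pass 2:
  S→a B: FOLLOW(B) ⊇ FOLLOW(S) ⊇ {$,a}; new: +{a}
  S→b A: FOLLOW(A) ⊇ FOLLOW(S) ⊇ {$,a}; new: +{a}
  FOLLOW[S]={$,a}  FOLLOW[A]={$,a}  FOLLOW[B]={$,a}  FOLLOW[C]={$,a}
pass 3: (stable)
  FOLLOW[S]={$,a}  FOLLOW[A]={$,a}  FOLLOW[B]={$,a}  FOLLOW[C]={$,a}

FOLLOW(S) = ["$", "a"]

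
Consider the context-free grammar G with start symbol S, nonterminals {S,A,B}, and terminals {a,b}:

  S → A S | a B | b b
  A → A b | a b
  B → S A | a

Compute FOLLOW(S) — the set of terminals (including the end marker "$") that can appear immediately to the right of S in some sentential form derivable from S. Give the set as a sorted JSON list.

FIRST iteration:
[1]
  A via A→a b: +{a}
  B via B→a: +{a}
  S via S→A S: +{a}
  S via S→b b: +{b}
  FIRST(S)={a,b}  FIRST(A)={a}  FIRST(B)={a}
[2]
  B via B→S A: +{b}
  FIRST(S)={a,b}  FIRST(A)={a}  FIRST(B)={a,b}
[3] (no change)
  FIRST(S)={a,b}  FIRST(A)={a}  FIRST(B)={a,b}

FOLLOW sets:
FOLLOW(S) := {$}
pass 1:
  A→A b: FOLLOW(A) ⊇ FIRST(b) = {b}; new: +{b}
  B→S A: FOLLOW(S) ⊇ FIRST(A) = {a}; new: +{a}
  S→A S: FOLLOW(A) ⊇ FIRST(S) = {a,b}; new: +{a}
  S→a B: FOLLOW(B) ⊇ FOLLOW(S) ⊇ {$,a}; new: +{$,a}
  FOLLOW[S]={$,a}  FOLLOW[A]={a,b}  FOLLOW[B]={$,a}
pass 2:
  B→S A: FOLLOW(A) ⊇ FOLLOW(B) ⊇ {$,a}; new: +{$}
  FOLLOW[S]={$,a}  FOLLOW[A]={$,a,b}  FOLLOW[B]={$,a}
pass 3: (stable)
  FOLLOW[S]={$,a}  FOLLOW[A]={$,a,b}  FOLLOW[B]={$,a}

FOLLOW(S) = ["$", "a"]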